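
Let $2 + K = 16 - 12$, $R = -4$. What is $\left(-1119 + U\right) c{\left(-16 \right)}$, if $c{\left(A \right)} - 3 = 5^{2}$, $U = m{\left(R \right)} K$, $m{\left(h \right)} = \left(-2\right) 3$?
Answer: $-31668$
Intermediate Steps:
$K = 2$ ($K = -2 + \left(16 - 12\right) = -2 + 4 = 2$)
$m{\left(h \right)} = -6$
$U = -12$ ($U = \left(-6\right) 2 = -12$)
$c{\left(A \right)} = 28$ ($c{\left(A \right)} = 3 + 5^{2} = 3 + 25 = 28$)
$\left(-1119 + U\right) c{\left(-16 \right)} = \left(-1119 - 12\right) 28 = \left(-1131\right) 28 = -31668$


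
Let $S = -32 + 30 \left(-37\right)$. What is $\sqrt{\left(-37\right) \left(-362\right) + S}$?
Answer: $2 \sqrt{3063} \approx 110.69$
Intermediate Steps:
$S = -1142$ ($S = -32 - 1110 = -1142$)
$\sqrt{\left(-37\right) \left(-362\right) + S} = \sqrt{\left(-37\right) \left(-362\right) - 1142} = \sqrt{13394 - 1142} = \sqrt{12252} = 2 \sqrt{3063}$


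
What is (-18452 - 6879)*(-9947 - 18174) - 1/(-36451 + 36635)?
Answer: 131069281383/184 ≈ 7.1233e+8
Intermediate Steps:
(-18452 - 6879)*(-9947 - 18174) - 1/(-36451 + 36635) = -25331*(-28121) - 1/184 = 712333051 - 1*1/184 = 712333051 - 1/184 = 131069281383/184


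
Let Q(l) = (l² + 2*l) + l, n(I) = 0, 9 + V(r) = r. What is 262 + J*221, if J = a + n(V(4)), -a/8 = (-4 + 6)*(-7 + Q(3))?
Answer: -38634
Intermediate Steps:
V(r) = -9 + r
Q(l) = l² + 3*l
a = -176 (a = -8*(-4 + 6)*(-7 + 3*(3 + 3)) = -16*(-7 + 3*6) = -16*(-7 + 18) = -16*11 = -8*22 = -176)
J = -176 (J = -176 + 0 = -176)
262 + J*221 = 262 - 176*221 = 262 - 38896 = -38634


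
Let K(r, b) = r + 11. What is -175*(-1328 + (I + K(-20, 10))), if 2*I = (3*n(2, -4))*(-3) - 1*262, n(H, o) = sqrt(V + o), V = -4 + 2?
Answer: 256900 + 1575*I*sqrt(6)/2 ≈ 2.569e+5 + 1929.0*I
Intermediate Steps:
V = -2
n(H, o) = sqrt(-2 + o)
K(r, b) = 11 + r
I = -131 - 9*I*sqrt(6)/2 (I = ((3*sqrt(-2 - 4))*(-3) - 1*262)/2 = ((3*sqrt(-6))*(-3) - 262)/2 = ((3*(I*sqrt(6)))*(-3) - 262)/2 = ((3*I*sqrt(6))*(-3) - 262)/2 = (-9*I*sqrt(6) - 262)/2 = (-262 - 9*I*sqrt(6))/2 = -131 - 9*I*sqrt(6)/2 ≈ -131.0 - 11.023*I)
-175*(-1328 + (I + K(-20, 10))) = -175*(-1328 + ((-131 - 9*I*sqrt(6)/2) + (11 - 20))) = -175*(-1328 + ((-131 - 9*I*sqrt(6)/2) - 9)) = -175*(-1328 + (-140 - 9*I*sqrt(6)/2)) = -175*(-1468 - 9*I*sqrt(6)/2) = 256900 + 1575*I*sqrt(6)/2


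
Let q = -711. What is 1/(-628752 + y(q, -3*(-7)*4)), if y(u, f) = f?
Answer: -1/628668 ≈ -1.5907e-6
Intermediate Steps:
1/(-628752 + y(q, -3*(-7)*4)) = 1/(-628752 - 3*(-7)*4) = 1/(-628752 + 21*4) = 1/(-628752 + 84) = 1/(-628668) = -1/628668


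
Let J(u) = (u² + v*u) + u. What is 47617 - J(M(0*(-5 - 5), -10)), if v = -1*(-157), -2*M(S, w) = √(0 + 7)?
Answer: 190461/4 + 79*√7 ≈ 47824.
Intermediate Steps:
M(S, w) = -√7/2 (M(S, w) = -√(0 + 7)/2 = -√7/2)
v = 157
J(u) = u² + 158*u (J(u) = (u² + 157*u) + u = u² + 158*u)
47617 - J(M(0*(-5 - 5), -10)) = 47617 - (-√7/2)*(158 - √7/2) = 47617 - (-1)*√7*(158 - √7/2)/2 = 47617 + √7*(158 - √7/2)/2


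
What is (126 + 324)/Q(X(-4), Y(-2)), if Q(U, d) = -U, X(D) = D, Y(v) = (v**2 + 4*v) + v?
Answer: 225/2 ≈ 112.50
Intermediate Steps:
Y(v) = v**2 + 5*v
(126 + 324)/Q(X(-4), Y(-2)) = (126 + 324)/((-1*(-4))) = 450/4 = 450*(1/4) = 225/2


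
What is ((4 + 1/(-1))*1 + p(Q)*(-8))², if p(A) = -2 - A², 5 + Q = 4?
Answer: 729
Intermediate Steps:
Q = -1 (Q = -5 + 4 = -1)
((4 + 1/(-1))*1 + p(Q)*(-8))² = ((4 + 1/(-1))*1 + (-2 - 1*(-1)²)*(-8))² = ((4 - 1)*1 + (-2 - 1*1)*(-8))² = (3*1 + (-2 - 1)*(-8))² = (3 - 3*(-8))² = (3 + 24)² = 27² = 729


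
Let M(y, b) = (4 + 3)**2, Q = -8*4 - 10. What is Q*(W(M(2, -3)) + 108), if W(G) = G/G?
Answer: -4578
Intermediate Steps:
Q = -42 (Q = -32 - 10 = -42)
M(y, b) = 49 (M(y, b) = 7**2 = 49)
W(G) = 1
Q*(W(M(2, -3)) + 108) = -42*(1 + 108) = -42*109 = -4578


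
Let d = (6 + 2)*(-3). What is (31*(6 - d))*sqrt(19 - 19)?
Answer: 0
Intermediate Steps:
d = -24 (d = 8*(-3) = -24)
(31*(6 - d))*sqrt(19 - 19) = (31*(6 - 1*(-24)))*sqrt(19 - 19) = (31*(6 + 24))*sqrt(0) = (31*30)*0 = 930*0 = 0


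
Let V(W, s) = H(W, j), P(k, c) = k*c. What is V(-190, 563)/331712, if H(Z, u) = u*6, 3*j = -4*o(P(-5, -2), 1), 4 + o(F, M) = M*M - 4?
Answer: 7/41464 ≈ 0.00016882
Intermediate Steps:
P(k, c) = c*k
o(F, M) = -8 + M² (o(F, M) = -4 + (M*M - 4) = -4 + (M² - 4) = -4 + (-4 + M²) = -8 + M²)
j = 28/3 (j = (-4*(-8 + 1²))/3 = (-4*(-8 + 1))/3 = (-4*(-7))/3 = (⅓)*28 = 28/3 ≈ 9.3333)
H(Z, u) = 6*u
V(W, s) = 56 (V(W, s) = 6*(28/3) = 56)
V(-190, 563)/331712 = 56/331712 = 56*(1/331712) = 7/41464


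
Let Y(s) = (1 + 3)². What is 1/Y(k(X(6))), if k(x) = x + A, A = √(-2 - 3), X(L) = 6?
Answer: 1/16 ≈ 0.062500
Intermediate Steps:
A = I*√5 (A = √(-5) = I*√5 ≈ 2.2361*I)
k(x) = x + I*√5
Y(s) = 16 (Y(s) = 4² = 16)
1/Y(k(X(6))) = 1/16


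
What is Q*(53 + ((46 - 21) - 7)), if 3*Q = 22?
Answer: 1562/3 ≈ 520.67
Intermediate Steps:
Q = 22/3 (Q = (⅓)*22 = 22/3 ≈ 7.3333)
Q*(53 + ((46 - 21) - 7)) = 22*(53 + ((46 - 21) - 7))/3 = 22*(53 + (25 - 7))/3 = 22*(53 + 18)/3 = (22/3)*71 = 1562/3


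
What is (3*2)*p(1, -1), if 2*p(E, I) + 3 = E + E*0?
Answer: -6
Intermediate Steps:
p(E, I) = -3/2 + E/2 (p(E, I) = -3/2 + (E + E*0)/2 = -3/2 + (E + 0)/2 = -3/2 + E/2)
(3*2)*p(1, -1) = (3*2)*(-3/2 + (1/2)*1) = 6*(-3/2 + 1/2) = 6*(-1) = -6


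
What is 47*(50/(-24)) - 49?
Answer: -1763/12 ≈ -146.92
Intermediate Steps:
47*(50/(-24)) - 49 = 47*(50*(-1/24)) - 49 = 47*(-25/12) - 49 = -1175/12 - 49 = -1763/12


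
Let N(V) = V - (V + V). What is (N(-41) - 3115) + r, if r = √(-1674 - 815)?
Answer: -3074 + I*√2489 ≈ -3074.0 + 49.89*I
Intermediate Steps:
N(V) = -V (N(V) = V - 2*V = -V)
r = I*√2489 (r = √(-2489) = I*√2489 ≈ 49.89*I)
(N(-41) - 3115) + r = (-1*(-41) - 3115) + I*√2489 = (41 - 3115) + I*√2489 = -3074 + I*√2489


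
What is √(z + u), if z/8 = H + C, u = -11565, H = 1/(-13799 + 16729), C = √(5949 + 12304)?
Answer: √(-24821086265 + 17169800*√18253)/1465 ≈ 102.39*I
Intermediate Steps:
C = √18253 ≈ 135.10
H = 1/2930 ≈ 0.00034130
z = 4/1465 + 8*√18253 (z = 8*(1/2930 + √18253) = 4/1465 + 8*√18253 ≈ 1080.8)
√(z + u) = √((4/1465 + 8*√18253) - 11565) = √(-16942721/1465 + 8*√18253)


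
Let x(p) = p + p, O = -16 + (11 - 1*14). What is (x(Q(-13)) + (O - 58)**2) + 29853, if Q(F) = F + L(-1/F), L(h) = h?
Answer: 464830/13 ≈ 35756.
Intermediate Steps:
Q(F) = F - 1/F
O = -19 (O = -16 + (11 - 14) = -16 - 3 = -19)
x(p) = 2*p
(x(Q(-13)) + (O - 58)**2) + 29853 = (2*(-13 - 1/(-13)) + (-19 - 58)**2) + 29853 = (2*(-13 - 1*(-1/13)) + (-77)**2) + 29853 = (2*(-13 + 1/13) + 5929) + 29853 = (2*(-168/13) + 5929) + 29853 = (-336/13 + 5929) + 29853 = 76741/13 + 29853 = 464830/13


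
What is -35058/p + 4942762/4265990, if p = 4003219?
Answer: 9818700836729/8538846110905 ≈ 1.1499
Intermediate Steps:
-35058/p + 4942762/4265990 = -35058/4003219 + 4942762/4265990 = -35058*1/4003219 + 4942762*(1/4265990) = -35058/4003219 + 2471381/2132995 = 9818700836729/8538846110905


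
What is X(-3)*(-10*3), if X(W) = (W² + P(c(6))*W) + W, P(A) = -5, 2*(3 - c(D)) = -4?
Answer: -630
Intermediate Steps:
c(D) = 5 (c(D) = 3 - ½*(-4) = 3 + 2 = 5)
X(W) = W² - 4*W (X(W) = (W² - 5*W) + W = W² - 4*W)
X(-3)*(-10*3) = (-3*(-4 - 3))*(-10*3) = -3*(-7)*(-30) = 21*(-30) = -630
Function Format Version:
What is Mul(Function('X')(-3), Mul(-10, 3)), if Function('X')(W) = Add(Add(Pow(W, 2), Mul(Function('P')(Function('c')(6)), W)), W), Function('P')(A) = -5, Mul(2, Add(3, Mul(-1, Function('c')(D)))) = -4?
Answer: -630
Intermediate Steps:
Function('c')(D) = 5 (Function('c')(D) = Add(3, Mul(Rational(-1, 2), -4)) = Add(3, 2) = 5)
Function('X')(W) = Add(Pow(W, 2), Mul(-4, W)) (Function('X')(W) = Add(Add(Pow(W, 2), Mul(-5, W)), W) = Add(Pow(W, 2), Mul(-4, W)))
Mul(Function('X')(-3), Mul(-10, 3)) = Mul(Mul(-3, Add(-4, -3)), Mul(-10, 3)) = Mul(Mul(-3, -7), -30) = Mul(21, -30) = -630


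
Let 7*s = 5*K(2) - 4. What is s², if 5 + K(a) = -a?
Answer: 1521/49 ≈ 31.041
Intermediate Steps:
K(a) = -5 - a
s = -39/7 (s = (5*(-5 - 1*2) - 4)/7 = (5*(-5 - 2) - 4)/7 = (5*(-7) - 4)/7 = (-35 - 4)/7 = (⅐)*(-39) = -39/7 ≈ -5.5714)
s² = (-39/7)² = 1521/49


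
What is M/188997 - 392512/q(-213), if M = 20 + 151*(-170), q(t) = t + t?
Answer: 12362110594/13418787 ≈ 921.25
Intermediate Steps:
q(t) = 2*t
M = -25650 (M = 20 - 25670 = -25650)
M/188997 - 392512/q(-213) = -25650/188997 - 392512/(2*(-213)) = -25650*1/188997 - 392512/(-426) = -8550/62999 - 392512*(-1/426) = -8550/62999 + 196256/213 = 12362110594/13418787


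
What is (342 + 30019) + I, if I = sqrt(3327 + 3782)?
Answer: 30361 + sqrt(7109) ≈ 30445.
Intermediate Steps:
I = sqrt(7109) ≈ 84.315
(342 + 30019) + I = (342 + 30019) + sqrt(7109) = 30361 + sqrt(7109)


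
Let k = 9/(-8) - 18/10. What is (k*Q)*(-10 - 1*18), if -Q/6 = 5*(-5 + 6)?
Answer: -2457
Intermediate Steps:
Q = -30 (Q = -30*(-5 + 6) = -30 ≈ -30.000)
k = -117/40 (k = 9*(-⅛) - 18*⅒ = -9/8 - 9/5 = -117/40 ≈ -2.9250)
(k*Q)*(-10 - 1*18) = (-117/40*(-30))*(-10 - 1*18) = 351*(-10 - 18)/4 = (351/4)*(-28) = -2457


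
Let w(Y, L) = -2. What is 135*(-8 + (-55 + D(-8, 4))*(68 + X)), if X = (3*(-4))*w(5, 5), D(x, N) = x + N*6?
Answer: -485460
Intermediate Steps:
D(x, N) = x + 6*N
X = 24 (X = (3*(-4))*(-2) = -12*(-2) = 24)
135*(-8 + (-55 + D(-8, 4))*(68 + X)) = 135*(-8 + (-55 + (-8 + 6*4))*(68 + 24)) = 135*(-8 + (-55 + (-8 + 24))*92) = 135*(-8 + (-55 + 16)*92) = 135*(-8 - 39*92) = 135*(-8 - 3588) = 135*(-3596) = -485460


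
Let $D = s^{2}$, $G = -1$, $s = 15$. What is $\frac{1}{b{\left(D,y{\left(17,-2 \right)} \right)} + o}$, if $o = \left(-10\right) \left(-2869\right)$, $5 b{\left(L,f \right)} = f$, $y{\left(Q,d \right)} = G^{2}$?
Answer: $\frac{5}{143451} \approx 3.4855 \cdot 10^{-5}$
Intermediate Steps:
$y{\left(Q,d \right)} = 1$ ($y{\left(Q,d \right)} = \left(-1\right)^{2} = 1$)
$D = 225$ ($D = 15^{2} = 225$)
$b{\left(L,f \right)} = \frac{f}{5}$
$o = 28690$
$\frac{1}{b{\left(D,y{\left(17,-2 \right)} \right)} + o} = \frac{1}{\frac{1}{5} \cdot 1 + 28690} = \frac{1}{\frac{1}{5} + 28690} = \frac{1}{\frac{143451}{5}} = \frac{5}{143451}$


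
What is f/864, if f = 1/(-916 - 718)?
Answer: -1/1411776 ≈ -7.0833e-7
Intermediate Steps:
f = -1/1634 (f = 1/(-1634) = -1/1634 ≈ -0.00061200)
f/864 = -1/1634/864 = -1/1634*1/864 = -1/1411776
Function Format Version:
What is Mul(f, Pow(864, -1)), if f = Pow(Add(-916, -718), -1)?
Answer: Rational(-1, 1411776) ≈ -7.0833e-7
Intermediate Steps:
f = Rational(-1, 1634) (f = Pow(-1634, -1) = Rational(-1, 1634) ≈ -0.00061200)
Mul(f, Pow(864, -1)) = Mul(Rational(-1, 1634), Pow(864, -1)) = Mul(Rational(-1, 1634), Rational(1, 864)) = Rational(-1, 1411776)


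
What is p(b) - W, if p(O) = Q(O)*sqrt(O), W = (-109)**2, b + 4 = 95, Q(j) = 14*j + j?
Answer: -11881 + 1365*sqrt(91) ≈ 1140.3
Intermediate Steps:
Q(j) = 15*j
b = 91 (b = -4 + 95 = 91)
W = 11881
p(O) = 15*O**(3/2) (p(O) = (15*O)*sqrt(O) = 15*O**(3/2))
p(b) - W = 15*91**(3/2) - 1*11881 = 15*(91*sqrt(91)) - 11881 = 1365*sqrt(91) - 11881 = -11881 + 1365*sqrt(91)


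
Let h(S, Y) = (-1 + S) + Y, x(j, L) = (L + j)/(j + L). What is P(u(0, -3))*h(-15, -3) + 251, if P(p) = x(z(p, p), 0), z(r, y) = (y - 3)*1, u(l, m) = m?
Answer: 232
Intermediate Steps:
z(r, y) = -3 + y (z(r, y) = (-3 + y)*1 = -3 + y)
x(j, L) = 1 (x(j, L) = (L + j)/(L + j) = 1)
P(p) = 1
h(S, Y) = -1 + S + Y
P(u(0, -3))*h(-15, -3) + 251 = 1*(-1 - 15 - 3) + 251 = 1*(-19) + 251 = -19 + 251 = 232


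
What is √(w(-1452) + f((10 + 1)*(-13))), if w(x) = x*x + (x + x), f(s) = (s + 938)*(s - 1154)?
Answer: 3*√119365 ≈ 1036.5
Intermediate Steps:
f(s) = (-1154 + s)*(938 + s) (f(s) = (938 + s)*(-1154 + s) = (-1154 + s)*(938 + s))
w(x) = x² + 2*x
√(w(-1452) + f((10 + 1)*(-13))) = √(-1452*(2 - 1452) + (-1082452 + ((10 + 1)*(-13))² - 216*(10 + 1)*(-13))) = √(-1452*(-1450) + (-1082452 + (11*(-13))² - 2376*(-13))) = √(2105400 + (-1082452 + (-143)² - 216*(-143))) = √(2105400 + (-1082452 + 20449 + 30888)) = √(2105400 - 1031115) = √1074285 = 3*√119365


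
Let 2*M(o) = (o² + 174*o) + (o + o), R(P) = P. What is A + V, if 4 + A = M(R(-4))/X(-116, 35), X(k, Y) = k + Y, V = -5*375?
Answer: -151855/81 ≈ -1874.8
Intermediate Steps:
V = -1875
M(o) = o²/2 + 88*o (M(o) = ((o² + 174*o) + (o + o))/2 = ((o² + 174*o) + 2*o)/2 = (o² + 176*o)/2 = o²/2 + 88*o)
X(k, Y) = Y + k
A = 20/81 (A = -4 + ((½)*(-4)*(176 - 4))/(35 - 116) = -4 + ((½)*(-4)*172)/(-81) = -4 - 344*(-1/81) = -4 + 344/81 = 20/81 ≈ 0.24691)
A + V = 20/81 - 1875 = -151855/81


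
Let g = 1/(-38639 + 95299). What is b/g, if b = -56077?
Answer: -3177322820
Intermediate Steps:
g = 1/56660 ≈ 1.7649e-5
b/g = -56077/1/56660 = -56077*56660 = -3177322820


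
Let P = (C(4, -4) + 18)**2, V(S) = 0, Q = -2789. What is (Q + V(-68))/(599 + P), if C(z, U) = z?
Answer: -2789/1083 ≈ -2.5753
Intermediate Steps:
P = 484 (P = (4 + 18)**2 = 22**2 = 484)
(Q + V(-68))/(599 + P) = (-2789 + 0)/(599 + 484) = -2789/1083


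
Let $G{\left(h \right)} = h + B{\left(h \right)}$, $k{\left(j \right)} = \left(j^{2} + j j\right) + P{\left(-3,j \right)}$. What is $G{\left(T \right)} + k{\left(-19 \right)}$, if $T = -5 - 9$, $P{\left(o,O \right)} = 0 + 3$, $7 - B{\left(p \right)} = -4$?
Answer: $722$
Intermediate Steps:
$B{\left(p \right)} = 11$ ($B{\left(p \right)} = 7 - -4 = 7 + 4 = 11$)
$P{\left(o,O \right)} = 3$
$T = -14$ ($T = -5 - 9 = -14$)
$k{\left(j \right)} = 3 + 2 j^{2}$ ($k{\left(j \right)} = \left(j^{2} + j j\right) + 3 = \left(j^{2} + j^{2}\right) + 3 = 2 j^{2} + 3 = 3 + 2 j^{2}$)
$G{\left(h \right)} = 11 + h$ ($G{\left(h \right)} = h + 11 = 11 + h$)
$G{\left(T \right)} + k{\left(-19 \right)} = \left(11 - 14\right) + \left(3 + 2 \left(-19\right)^{2}\right) = -3 + \left(3 + 2 \cdot 361\right) = -3 + \left(3 + 722\right) = -3 + 725 = 722$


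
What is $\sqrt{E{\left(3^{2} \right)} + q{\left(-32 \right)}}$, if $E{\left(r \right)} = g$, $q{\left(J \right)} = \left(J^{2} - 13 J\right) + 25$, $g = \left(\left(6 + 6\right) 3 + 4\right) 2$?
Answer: $\sqrt{1545} \approx 39.306$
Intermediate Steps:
$g = 80$ ($g = \left(12 \cdot 3 + 4\right) 2 = \left(36 + 4\right) 2 = 40 \cdot 2 = 80$)
$q{\left(J \right)} = 25 + J^{2} - 13 J$
$E{\left(r \right)} = 80$
$\sqrt{E{\left(3^{2} \right)} + q{\left(-32 \right)}} = \sqrt{80 + \left(25 + \left(-32\right)^{2} - -416\right)} = \sqrt{80 + \left(25 + 1024 + 416\right)} = \sqrt{80 + 1465} = \sqrt{1545}$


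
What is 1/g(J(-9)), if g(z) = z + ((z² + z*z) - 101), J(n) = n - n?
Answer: -1/101 ≈ -0.0099010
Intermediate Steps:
J(n) = 0
g(z) = -101 + z + 2*z² (g(z) = z + ((z² + z²) - 101) = z + (2*z² - 101) = z + (-101 + 2*z²) = -101 + z + 2*z²)
1/g(J(-9)) = 1/(-101 + 0 + 2*0²) = 1/(-101 + 0 + 2*0) = 1/(-101 + 0 + 0) = 1/(-101) = -1/101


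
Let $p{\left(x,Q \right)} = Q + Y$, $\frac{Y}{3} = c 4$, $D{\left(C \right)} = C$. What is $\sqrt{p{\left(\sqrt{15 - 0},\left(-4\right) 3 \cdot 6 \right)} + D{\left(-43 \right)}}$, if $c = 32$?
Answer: $\sqrt{269} \approx 16.401$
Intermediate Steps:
$Y = 384$ ($Y = 3 \cdot 32 \cdot 4 = 3 \cdot 128 = 384$)
$p{\left(x,Q \right)} = 384 + Q$ ($p{\left(x,Q \right)} = Q + 384 = 384 + Q$)
$\sqrt{p{\left(\sqrt{15 - 0},\left(-4\right) 3 \cdot 6 \right)} + D{\left(-43 \right)}} = \sqrt{\left(384 + \left(-4\right) 3 \cdot 6\right) - 43} = \sqrt{\left(384 - 72\right) - 43} = \sqrt{312 - 43} = \sqrt{269}$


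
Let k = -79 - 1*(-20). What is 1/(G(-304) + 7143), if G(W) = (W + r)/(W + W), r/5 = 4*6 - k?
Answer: 608/4342833 ≈ 0.00014000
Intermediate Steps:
k = -59 (k = -79 + 20 = -59)
r = 415 (r = 5*(4*6 - 1*(-59)) = 5*(24 + 59) = 5*83 = 415)
G(W) = (415 + W)/(2*W) (G(W) = (W + 415)/(W + W) = (415 + W)/((2*W)) = (415 + W)*(1/(2*W)) = (415 + W)/(2*W))
1/(G(-304) + 7143) = 1/((½)*(415 - 304)/(-304) + 7143) = 1/((½)*(-1/304)*111 + 7143) = 1/(-111/608 + 7143) = 1/(4342833/608) = 608/4342833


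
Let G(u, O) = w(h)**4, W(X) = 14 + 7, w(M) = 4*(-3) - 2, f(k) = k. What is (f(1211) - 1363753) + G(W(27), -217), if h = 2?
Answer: -1324126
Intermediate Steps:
w(M) = -14 (w(M) = -12 - 2 = -14)
W(X) = 21
G(u, O) = 38416 (G(u, O) = (-14)**4 = 38416)
(f(1211) - 1363753) + G(W(27), -217) = (1211 - 1363753) + 38416 = -1362542 + 38416 = -1324126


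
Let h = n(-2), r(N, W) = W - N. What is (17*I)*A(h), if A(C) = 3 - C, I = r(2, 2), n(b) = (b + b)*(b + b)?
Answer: 0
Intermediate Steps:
n(b) = 4*b² (n(b) = (2*b)*(2*b) = 4*b²)
h = 16 (h = 4*(-2)² = 4*4 = 16)
I = 0 (I = 2 - 1*2 = 2 - 2 = 0)
(17*I)*A(h) = (17*0)*(3 - 1*16) = 0*(3 - 16) = 0*(-13) = 0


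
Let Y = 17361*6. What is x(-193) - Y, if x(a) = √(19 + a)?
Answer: -104166 + I*√174 ≈ -1.0417e+5 + 13.191*I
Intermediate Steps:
Y = 104166
x(-193) - Y = √(19 - 193) - 1*104166 = √(-174) - 104166 = I*√174 - 104166 = -104166 + I*√174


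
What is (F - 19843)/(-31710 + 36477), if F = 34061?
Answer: 14218/4767 ≈ 2.9826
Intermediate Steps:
(F - 19843)/(-31710 + 36477) = (34061 - 19843)/(-31710 + 36477) = 14218/4767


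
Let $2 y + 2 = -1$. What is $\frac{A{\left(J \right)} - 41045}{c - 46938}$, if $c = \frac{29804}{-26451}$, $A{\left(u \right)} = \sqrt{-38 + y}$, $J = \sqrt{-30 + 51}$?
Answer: $\frac{1085681295}{1241586842} - \frac{26451 i \sqrt{158}}{2483173684} \approx 0.87443 - 0.00013389 i$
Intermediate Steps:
$J = \sqrt{21} \approx 4.5826$
$y = - \frac{3}{2}$ ($y = -1 + \frac{1}{2} \left(-1\right) = -1 - \frac{1}{2} = - \frac{3}{2} \approx -1.5$)
$A{\left(u \right)} = \frac{i \sqrt{158}}{2}$ ($A{\left(u \right)} = \sqrt{-38 - \frac{3}{2}} = \sqrt{- \frac{79}{2}} = \frac{i \sqrt{158}}{2}$)
$c = - \frac{29804}{26451}$ ($c = 29804 \left(- \frac{1}{26451}\right) = - \frac{29804}{26451} \approx -1.1268$)
$\frac{A{\left(J \right)} - 41045}{c - 46938} = \frac{\frac{i \sqrt{158}}{2} - 41045}{- \frac{29804}{26451} - 46938} = \frac{-41045 + \frac{i \sqrt{158}}{2}}{- \frac{1241586842}{26451}} = \left(-41045 + \frac{i \sqrt{158}}{2}\right) \left(- \frac{26451}{1241586842}\right) = \frac{1085681295}{1241586842} - \frac{26451 i \sqrt{158}}{2483173684}$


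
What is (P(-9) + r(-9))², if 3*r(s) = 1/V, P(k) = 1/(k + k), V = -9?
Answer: 25/2916 ≈ 0.0085734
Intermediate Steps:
P(k) = 1/(2*k)
r(s) = -1/27 (r(s) = (⅓)/(-9) = (⅓)*(-⅑) = -1/27)
(P(-9) + r(-9))² = ((½)/(-9) - 1/27)² = ((½)*(-⅑) - 1/27)² = (-1/18 - 1/27)² = (-5/54)² = 25/2916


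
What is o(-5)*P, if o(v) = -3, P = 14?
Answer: -42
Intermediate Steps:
o(-5)*P = -3*14 = -42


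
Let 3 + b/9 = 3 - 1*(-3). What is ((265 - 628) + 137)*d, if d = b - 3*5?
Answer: -2712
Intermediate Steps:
b = 27 (b = -27 + 9*(3 - 1*(-3)) = -27 + 9*(3 + 3) = -27 + 9*6 = -27 + 54 = 27)
d = 12 (d = 27 - 3*5 = 27 - 15 = 12)
((265 - 628) + 137)*d = ((265 - 628) + 137)*12 = (-363 + 137)*12 = -226*12 = -2712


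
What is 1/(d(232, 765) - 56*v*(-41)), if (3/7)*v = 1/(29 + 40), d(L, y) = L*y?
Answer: 207/36754432 ≈ 5.6320e-6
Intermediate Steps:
v = 7/207 (v = 7/(3*(29 + 40)) = (7/3)/69 = (7/3)*(1/69) = 7/207 ≈ 0.033816)
1/(d(232, 765) - 56*v*(-41)) = 1/(232*765 - 56*7/207*(-41)) = 1/(177480 - 392/207*(-41)) = 1/(177480 + 16072/207) = 1/(36754432/207) = 207/36754432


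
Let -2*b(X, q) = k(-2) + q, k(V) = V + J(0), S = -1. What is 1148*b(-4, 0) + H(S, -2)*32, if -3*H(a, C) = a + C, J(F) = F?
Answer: 1180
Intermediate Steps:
k(V) = V (k(V) = V + 0 = V)
H(a, C) = -C/3 - a/3 (H(a, C) = -(a + C)/3 = -(C + a)/3 = -C/3 - a/3)
b(X, q) = 1 - q/2 (b(X, q) = -(-2 + q)/2 = 1 - q/2)
1148*b(-4, 0) + H(S, -2)*32 = 1148*(1 - 1/2*0) + (-1/3*(-2) - 1/3*(-1))*32 = 1148*(1 + 0) + (2/3 + 1/3)*32 = 1148*1 + 1*32 = 1148 + 32 = 1180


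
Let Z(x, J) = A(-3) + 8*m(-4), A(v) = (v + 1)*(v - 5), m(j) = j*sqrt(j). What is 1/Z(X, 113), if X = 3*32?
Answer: 1/272 + I/68 ≈ 0.0036765 + 0.014706*I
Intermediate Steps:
X = 96
m(j) = j**(3/2)
A(v) = (1 + v)*(-5 + v)
Z(x, J) = 16 - 64*I (Z(x, J) = (-5 + (-3)**2 - 4*(-3)) + 8*(-4)**(3/2) = (-5 + 9 + 12) + 8*(-8*I) = 16 - 64*I)
1/Z(X, 113) = 1/(16 - 64*I) = (16 + 64*I)/4352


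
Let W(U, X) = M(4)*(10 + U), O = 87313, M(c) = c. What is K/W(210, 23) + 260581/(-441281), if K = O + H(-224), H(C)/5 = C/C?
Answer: 1741021049/17651240 ≈ 98.635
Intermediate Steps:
W(U, X) = 40 + 4*U (W(U, X) = 4*(10 + U) = 40 + 4*U)
H(C) = 5 (H(C) = 5*(C/C) = 5*1 = 5)
K = 87318 (K = 87313 + 5 = 87318)
K/W(210, 23) + 260581/(-441281) = 87318/(40 + 4*210) + 260581/(-441281) = 87318/(40 + 840) + 260581*(-1/441281) = 87318/880 - 260581/441281 = 87318*(1/880) - 260581/441281 = 3969/40 - 260581/441281 = 1741021049/17651240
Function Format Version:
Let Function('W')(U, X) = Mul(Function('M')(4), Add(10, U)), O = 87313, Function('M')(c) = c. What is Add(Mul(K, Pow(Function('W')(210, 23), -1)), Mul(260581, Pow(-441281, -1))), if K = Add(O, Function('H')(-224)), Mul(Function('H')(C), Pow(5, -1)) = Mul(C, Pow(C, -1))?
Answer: Rational(1741021049, 17651240) ≈ 98.635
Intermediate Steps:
Function('W')(U, X) = Add(40, Mul(4, U)) (Function('W')(U, X) = Mul(4, Add(10, U)) = Add(40, Mul(4, U)))
Function('H')(C) = 5 (Function('H')(C) = Mul(5, Mul(C, Pow(C, -1))) = Mul(5, 1) = 5)
K = 87318 (K = Add(87313, 5) = 87318)
Add(Mul(K, Pow(Function('W')(210, 23), -1)), Mul(260581, Pow(-441281, -1))) = Add(Mul(87318, Pow(Add(40, Mul(4, 210)), -1)), Mul(260581, Pow(-441281, -1))) = Add(Mul(87318, Pow(Add(40, 840), -1)), Mul(260581, Rational(-1, 441281))) = Add(Mul(87318, Pow(880, -1)), Rational(-260581, 441281)) = Add(Mul(87318, Rational(1, 880)), Rational(-260581, 441281)) = Add(Rational(3969, 40), Rational(-260581, 441281)) = Rational(1741021049, 17651240)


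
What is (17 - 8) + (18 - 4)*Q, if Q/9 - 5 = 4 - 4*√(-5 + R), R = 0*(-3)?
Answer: 1143 - 504*I*√5 ≈ 1143.0 - 1127.0*I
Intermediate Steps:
R = 0
Q = 81 - 36*I*√5 (Q = 45 + 9*(4 - 4*√(-5 + 0)) = 45 + 9*(4 - 4*I*√5) = 45 + (36 - 36*I*√5) = 81 - 36*I*√5 ≈ 81.0 - 80.498*I)
(17 - 8) + (18 - 4)*Q = (17 - 8) + (18 - 4)*(81 - 36*I*√5) = 9 + 14*(81 - 36*I*√5) = 9 + (1134 - 504*I*√5) = 1143 - 504*I*√5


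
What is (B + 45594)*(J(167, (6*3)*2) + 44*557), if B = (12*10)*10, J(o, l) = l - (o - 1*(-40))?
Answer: 1138825578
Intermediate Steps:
J(o, l) = -40 + l - o (J(o, l) = l - (o + 40) = l - (40 + o) = l + (-40 - o) = -40 + l - o)
B = 1200 (B = 120*10 = 1200)
(B + 45594)*(J(167, (6*3)*2) + 44*557) = (1200 + 45594)*((-40 + (6*3)*2 - 1*167) + 44*557) = 46794*((-40 + 18*2 - 167) + 24508) = 46794*((-40 + 36 - 167) + 24508) = 46794*(-171 + 24508) = 46794*24337 = 1138825578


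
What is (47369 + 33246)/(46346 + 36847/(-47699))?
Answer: 3845254885/2210621007 ≈ 1.7394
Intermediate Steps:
(47369 + 33246)/(46346 + 36847/(-47699)) = 80615/(46346 + 36847*(-1/47699)) = 80615/(46346 - 36847/47699) = 80615/(2210621007/47699) = 80615*(47699/2210621007) = 3845254885/2210621007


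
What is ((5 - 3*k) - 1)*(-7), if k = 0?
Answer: -28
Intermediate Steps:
((5 - 3*k) - 1)*(-7) = ((5 - 3*0) - 1)*(-7) = ((5 + 0) - 1)*(-7) = (5 - 1)*(-7) = 4*(-7) = -28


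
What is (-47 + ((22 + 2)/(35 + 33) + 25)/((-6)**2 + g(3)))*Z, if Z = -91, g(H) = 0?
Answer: 2578303/612 ≈ 4212.9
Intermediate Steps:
(-47 + ((22 + 2)/(35 + 33) + 25)/((-6)**2 + g(3)))*Z = (-47 + ((22 + 2)/(35 + 33) + 25)/((-6)**2 + 0))*(-91) = (-47 + (24/68 + 25)/(36 + 0))*(-91) = (-47 + (24*(1/68) + 25)/36)*(-91) = (-47 + (6/17 + 25)*(1/36))*(-91) = (-47 + (431/17)*(1/36))*(-91) = (-47 + 431/612)*(-91) = -28333/612*(-91) = 2578303/612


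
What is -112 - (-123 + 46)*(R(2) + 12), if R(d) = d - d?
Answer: 812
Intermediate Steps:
R(d) = 0
-112 - (-123 + 46)*(R(2) + 12) = -112 - (-123 + 46)*(0 + 12) = -112 - (-77)*12 = -112 - 1*(-924) = -112 + 924 = 812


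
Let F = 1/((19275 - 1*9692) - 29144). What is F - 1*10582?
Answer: -206994503/19561 ≈ -10582.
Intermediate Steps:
F = -1/19561 (F = 1/((19275 - 9692) - 29144) = 1/(9583 - 29144) = 1/(-19561) = -1/19561 ≈ -5.1122e-5)
F - 1*10582 = -1/19561 - 1*10582 = -1/19561 - 10582 = -206994503/19561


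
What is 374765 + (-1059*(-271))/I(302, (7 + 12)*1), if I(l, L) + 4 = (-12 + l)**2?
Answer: 10505508143/28032 ≈ 3.7477e+5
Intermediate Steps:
I(l, L) = -4 + (-12 + l)**2
374765 + (-1059*(-271))/I(302, (7 + 12)*1) = 374765 + (-1059*(-271))/(-4 + (-12 + 302)**2) = 374765 + 286989/(-4 + 290**2) = 374765 + 286989/(-4 + 84100) = 374765 + 286989/84096 = 374765 + 286989*(1/84096) = 374765 + 95663/28032 = 10505508143/28032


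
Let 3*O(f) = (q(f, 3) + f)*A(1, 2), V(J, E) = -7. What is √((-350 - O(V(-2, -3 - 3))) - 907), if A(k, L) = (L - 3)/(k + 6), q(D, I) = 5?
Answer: I*√554379/21 ≈ 35.456*I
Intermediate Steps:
A(k, L) = (-3 + L)/(6 + k)
O(f) = -5/21 - f/21 (O(f) = ((5 + f)*((-3 + 2)/(6 + 1)))/3 = ((5 + f)*(-1/7))/3 = ((5 + f)*((⅐)*(-1)))/3 = ((5 + f)*(-⅐))/3 = (-5/7 - f/7)/3 = -5/21 - f/21)
√((-350 - O(V(-2, -3 - 3))) - 907) = √((-350 - (-5/21 - 1/21*(-7))) - 907) = √((-350 - (-5/21 + ⅓)) - 907) = √((-350 - 1*2/21) - 907) = √((-350 - 2/21) - 907) = √(-7352/21 - 907) = √(-26399/21) = I*√554379/21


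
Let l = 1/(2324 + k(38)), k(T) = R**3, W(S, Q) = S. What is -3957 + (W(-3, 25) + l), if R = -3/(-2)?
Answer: -73731232/18619 ≈ -3960.0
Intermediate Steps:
R = 3/2 (R = -3*(-1/2) = 3/2 ≈ 1.5000)
k(T) = 27/8 (k(T) = (3/2)**3 = 27/8)
l = 8/18619 (l = 1/(2324 + 27/8) = 1/(18619/8) = 8/18619 ≈ 0.00042967)
-3957 + (W(-3, 25) + l) = -3957 + (-3 + 8/18619) = -3957 - 55849/18619 = -73731232/18619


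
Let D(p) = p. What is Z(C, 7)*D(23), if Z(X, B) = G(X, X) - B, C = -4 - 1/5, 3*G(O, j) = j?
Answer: -966/5 ≈ -193.20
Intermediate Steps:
G(O, j) = j/3
C = -21/5 (C = -4 - 1/5 = -4 - 1*⅕ = -4 - ⅕ = -21/5 ≈ -4.2000)
Z(X, B) = -B + X/3 (Z(X, B) = X/3 - B = -B + X/3)
Z(C, 7)*D(23) = (-1*7 + (⅓)*(-21/5))*23 = (-7 - 7/5)*23 = -42/5*23 = -966/5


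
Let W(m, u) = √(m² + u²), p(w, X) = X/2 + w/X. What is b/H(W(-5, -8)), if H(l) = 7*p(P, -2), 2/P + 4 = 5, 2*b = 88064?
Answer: -22016/7 ≈ -3145.1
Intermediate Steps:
b = 44032 (b = (½)*88064 = 44032)
P = 2 (P = 2/(-4 + 5) = 2/1 = 2*1 = 2)
p(w, X) = X/2 + w/X (p(w, X) = X*(½) + w/X = X/2 + w/X)
H(l) = -14 (H(l) = 7*((½)*(-2) + 2/(-2)) = 7*(-1 + 2*(-½)) = 7*(-1 - 1) = 7*(-2) = -14)
b/H(W(-5, -8)) = 44032/(-14) = 44032*(-1/14) = -22016/7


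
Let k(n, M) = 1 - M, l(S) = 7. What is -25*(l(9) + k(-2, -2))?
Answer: -250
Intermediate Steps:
-25*(l(9) + k(-2, -2)) = -25*(7 + (1 - 1*(-2))) = -25*(7 + (1 + 2)) = -25*(7 + 3) = -25*10 = -250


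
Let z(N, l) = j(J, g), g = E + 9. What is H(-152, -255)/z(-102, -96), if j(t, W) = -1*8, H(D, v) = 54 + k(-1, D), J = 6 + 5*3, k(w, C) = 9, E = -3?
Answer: -63/8 ≈ -7.8750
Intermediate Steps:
J = 21 (J = 6 + 15 = 21)
H(D, v) = 63 (H(D, v) = 54 + 9 = 63)
g = 6 (g = -3 + 9 = 6)
j(t, W) = -8
z(N, l) = -8
H(-152, -255)/z(-102, -96) = 63/(-8) = 63*(-⅛) = -63/8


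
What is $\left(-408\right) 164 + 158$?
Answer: $-66754$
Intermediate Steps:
$\left(-408\right) 164 + 158 = -66912 + 158 = -66754$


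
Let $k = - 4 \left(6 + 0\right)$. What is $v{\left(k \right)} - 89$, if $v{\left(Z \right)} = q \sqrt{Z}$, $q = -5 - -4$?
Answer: $-89 - 2 i \sqrt{6} \approx -89.0 - 4.899 i$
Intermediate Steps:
$k = -24$ ($k = \left(-4\right) 6 = -24$)
$q = -1$ ($q = -5 + 4 = -1$)
$v{\left(Z \right)} = - \sqrt{Z}$
$v{\left(k \right)} - 89 = - \sqrt{-24} - 89 = - 2 i \sqrt{6} - 89 = -89 - 2 i \sqrt{6}$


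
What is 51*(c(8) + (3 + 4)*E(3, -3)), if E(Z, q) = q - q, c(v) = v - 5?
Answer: 153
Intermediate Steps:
c(v) = -5 + v
E(Z, q) = 0
51*(c(8) + (3 + 4)*E(3, -3)) = 51*((-5 + 8) + (3 + 4)*0) = 51*(3 + 7*0) = 51*(3 + 0) = 51*3 = 153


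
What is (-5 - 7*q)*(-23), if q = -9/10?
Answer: -299/10 ≈ -29.900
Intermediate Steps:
q = -9/10 (q = -9*1/10 = -9/10 ≈ -0.90000)
(-5 - 7*q)*(-23) = (-5 - 7*(-9/10))*(-23) = (-5 + 63/10)*(-23) = (13/10)*(-23) = -299/10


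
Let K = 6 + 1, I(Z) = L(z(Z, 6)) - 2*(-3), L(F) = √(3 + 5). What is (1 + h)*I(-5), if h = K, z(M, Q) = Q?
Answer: 48 + 16*√2 ≈ 70.627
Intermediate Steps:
L(F) = 2*√2 (L(F) = √8 = 2*√2)
I(Z) = 6 + 2*√2 (I(Z) = 2*√2 - 2*(-3) = 2*√2 + 6 = 6 + 2*√2)
K = 7
h = 7
(1 + h)*I(-5) = (1 + 7)*(6 + 2*√2) = 8*(6 + 2*√2) = 48 + 16*√2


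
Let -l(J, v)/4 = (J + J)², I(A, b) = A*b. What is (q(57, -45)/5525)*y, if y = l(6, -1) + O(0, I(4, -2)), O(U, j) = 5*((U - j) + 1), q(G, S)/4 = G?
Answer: -121068/5525 ≈ -21.913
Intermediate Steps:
q(G, S) = 4*G
l(J, v) = -16*J² (l(J, v) = -4*(J + J)² = -4*4*J² = -16*J²)
O(U, j) = 5 - 5*j + 5*U (O(U, j) = 5*(1 + U - j) = 5 - 5*j + 5*U)
y = -531 (y = -16*6² + (5 - 20*(-2) + 5*0) = -16*36 + (5 - 5*(-8) + 0) = -576 + (5 + 40 + 0) = -576 + 45 = -531)
(q(57, -45)/5525)*y = ((4*57)/5525)*(-531) = (228*(1/5525))*(-531) = (228/5525)*(-531) = -121068/5525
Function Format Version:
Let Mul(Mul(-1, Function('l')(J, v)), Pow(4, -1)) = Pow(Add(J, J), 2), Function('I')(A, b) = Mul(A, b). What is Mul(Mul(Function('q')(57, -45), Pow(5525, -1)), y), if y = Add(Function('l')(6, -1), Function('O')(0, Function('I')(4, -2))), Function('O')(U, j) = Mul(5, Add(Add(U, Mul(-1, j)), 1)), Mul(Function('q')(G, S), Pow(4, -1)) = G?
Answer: Rational(-121068, 5525) ≈ -21.913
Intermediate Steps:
Function('q')(G, S) = Mul(4, G)
Function('l')(J, v) = Mul(-16, Pow(J, 2)) (Function('l')(J, v) = Mul(-4, Pow(Add(J, J), 2)) = Mul(-4, Pow(Mul(2, J), 2)) = Mul(-4, Mul(4, Pow(J, 2))) = Mul(-16, Pow(J, 2)))
Function('O')(U, j) = Add(5, Mul(-5, j), Mul(5, U)) (Function('O')(U, j) = Mul(5, Add(1, U, Mul(-1, j))) = Add(5, Mul(-5, j), Mul(5, U)))
y = -531 (y = Add(Mul(-16, Pow(6, 2)), Add(5, Mul(-5, Mul(4, -2)), Mul(5, 0))) = Add(Mul(-16, 36), Add(5, Mul(-5, -8), 0)) = Add(-576, Add(5, 40, 0)) = Add(-576, 45) = -531)
Mul(Mul(Function('q')(57, -45), Pow(5525, -1)), y) = Mul(Mul(Mul(4, 57), Pow(5525, -1)), -531) = Mul(Mul(228, Rational(1, 5525)), -531) = Mul(Rational(228, 5525), -531) = Rational(-121068, 5525)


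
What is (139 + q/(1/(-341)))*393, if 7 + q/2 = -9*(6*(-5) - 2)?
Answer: -75260679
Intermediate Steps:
q = 562 (q = -14 + 2*(-9*(6*(-5) - 2)) = -14 + 2*(-9*(-30 - 2)) = -14 + 2*(-9*(-32)) = -14 + 2*288 = -14 + 576 = 562)
(139 + q/(1/(-341)))*393 = (139 + 562/(1/(-341)))*393 = (139 + 562/(-1/341))*393 = (139 + 562*(-341))*393 = (139 - 191642)*393 = -191503*393 = -75260679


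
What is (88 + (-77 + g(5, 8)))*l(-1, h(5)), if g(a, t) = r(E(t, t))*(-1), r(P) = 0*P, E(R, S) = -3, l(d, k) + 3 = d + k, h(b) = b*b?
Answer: 231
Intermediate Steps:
h(b) = b²
l(d, k) = -3 + d + k (l(d, k) = -3 + (d + k) = -3 + d + k)
r(P) = 0
g(a, t) = 0 (g(a, t) = 0*(-1) = 0)
(88 + (-77 + g(5, 8)))*l(-1, h(5)) = (88 + (-77 + 0))*(-3 - 1 + 5²) = (88 - 77)*(-3 - 1 + 25) = 11*21 = 231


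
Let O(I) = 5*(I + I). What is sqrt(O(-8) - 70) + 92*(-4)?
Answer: -368 + 5*I*sqrt(6) ≈ -368.0 + 12.247*I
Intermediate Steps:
O(I) = 10*I (O(I) = 5*(2*I) = 10*I)
sqrt(O(-8) - 70) + 92*(-4) = sqrt(10*(-8) - 70) + 92*(-4) = sqrt(-80 - 70) - 368 = sqrt(-150) - 368 = 5*I*sqrt(6) - 368 = -368 + 5*I*sqrt(6)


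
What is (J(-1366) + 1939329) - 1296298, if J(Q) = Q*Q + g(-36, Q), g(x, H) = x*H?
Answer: 2558163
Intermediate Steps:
g(x, H) = H*x
J(Q) = Q² - 36*Q (J(Q) = Q*Q + Q*(-36) = Q² - 36*Q)
(J(-1366) + 1939329) - 1296298 = (-1366*(-36 - 1366) + 1939329) - 1296298 = (-1366*(-1402) + 1939329) - 1296298 = (1915132 + 1939329) - 1296298 = 3854461 - 1296298 = 2558163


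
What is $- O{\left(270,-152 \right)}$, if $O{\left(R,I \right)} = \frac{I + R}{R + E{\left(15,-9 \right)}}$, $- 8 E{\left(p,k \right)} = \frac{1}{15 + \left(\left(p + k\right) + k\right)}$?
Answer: $- \frac{11328}{25919} \approx -0.43705$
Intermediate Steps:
$E{\left(p,k \right)} = - \frac{1}{8 \left(15 + p + 2 k\right)}$ ($E{\left(p,k \right)} = - \frac{1}{8 \left(15 + \left(\left(p + k\right) + k\right)\right)} = - \frac{1}{8 \left(15 + \left(\left(k + p\right) + k\right)\right)} = - \frac{1}{8 \left(15 + \left(p + 2 k\right)\right)} = - \frac{1}{8 \left(15 + p + 2 k\right)}$)
$O{\left(R,I \right)} = \frac{I + R}{- \frac{1}{96} + R}$ ($O{\left(R,I \right)} = \frac{I + R}{R - \frac{1}{120 + 8 \cdot 15 + 16 \left(-9\right)}} = \frac{I + R}{R - \frac{1}{120 + 120 - 144}} = \frac{I + R}{R - \frac{1}{96}} = \frac{I + R}{- \frac{1}{96} + R}$)
$- O{\left(270,-152 \right)} = - \frac{96 \left(-152 + 270\right)}{-1 + 96 \cdot 270} = - \frac{96 \cdot 118}{-1 + 25920} = - \frac{96 \cdot 118}{25919} = \left(-1\right) \frac{11328}{25919} = - \frac{11328}{25919}$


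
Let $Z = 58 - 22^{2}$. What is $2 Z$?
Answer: $-852$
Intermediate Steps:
$Z = -426$ ($Z = 58 - 484 = -426$)
$2 Z = 2 \left(-426\right) = -852$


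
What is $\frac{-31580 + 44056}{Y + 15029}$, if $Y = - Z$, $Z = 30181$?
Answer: $- \frac{3119}{3788} \approx -0.82339$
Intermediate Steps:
$Y = -30181$ ($Y = \left(-1\right) 30181 = -30181$)
$\frac{-31580 + 44056}{Y + 15029} = \frac{-31580 + 44056}{-30181 + 15029} = \frac{12476}{-15152} = 12476 \left(- \frac{1}{15152}\right) = - \frac{3119}{3788}$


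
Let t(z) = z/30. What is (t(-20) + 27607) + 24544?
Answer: 156451/3 ≈ 52150.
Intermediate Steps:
t(z) = z/30 (t(z) = z*(1/30) = z/30)
(t(-20) + 27607) + 24544 = ((1/30)*(-20) + 27607) + 24544 = (-2/3 + 27607) + 24544 = 82819/3 + 24544 = 156451/3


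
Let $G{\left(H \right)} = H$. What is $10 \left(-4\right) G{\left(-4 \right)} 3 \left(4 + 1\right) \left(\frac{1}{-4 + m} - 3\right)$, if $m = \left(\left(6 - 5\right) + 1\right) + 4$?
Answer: $-6000$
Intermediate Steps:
$m = 6$ ($m = \left(1 + 1\right) + 4 = 2 + 4 = 6$)
$10 \left(-4\right) G{\left(-4 \right)} 3 \left(4 + 1\right) \left(\frac{1}{-4 + m} - 3\right) = 10 \left(-4\right) \left(-4\right) 3 \left(4 + 1\right) \left(\frac{1}{-4 + 6} - 3\right) = - 40 \left(- 12 \cdot 5 \left(\frac{1}{2} - 3\right)\right) = - 40 \left(- 12 \cdot 5 \left(- \frac{5}{2}\right)\right) = - 40 \left(\left(-12\right) \left(- \frac{25}{2}\right)\right) = \left(-40\right) 150 = -6000$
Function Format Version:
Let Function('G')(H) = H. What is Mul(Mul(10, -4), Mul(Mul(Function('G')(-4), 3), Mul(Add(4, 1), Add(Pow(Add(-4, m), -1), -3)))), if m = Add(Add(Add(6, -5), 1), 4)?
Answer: -6000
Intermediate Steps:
m = 6 (m = Add(Add(1, 1), 4) = Add(2, 4) = 6)
Mul(Mul(10, -4), Mul(Mul(Function('G')(-4), 3), Mul(Add(4, 1), Add(Pow(Add(-4, m), -1), -3)))) = Mul(Mul(10, -4), Mul(Mul(-4, 3), Mul(Add(4, 1), Add(Pow(Add(-4, 6), -1), -3)))) = Mul(-40, Mul(-12, Mul(5, Add(Pow(2, -1), -3)))) = Mul(-40, Mul(-12, Mul(5, Add(Rational(1, 2), -3)))) = Mul(-40, Mul(-12, Mul(5, Rational(-5, 2)))) = Mul(-40, Mul(-12, Rational(-25, 2))) = Mul(-40, 150) = -6000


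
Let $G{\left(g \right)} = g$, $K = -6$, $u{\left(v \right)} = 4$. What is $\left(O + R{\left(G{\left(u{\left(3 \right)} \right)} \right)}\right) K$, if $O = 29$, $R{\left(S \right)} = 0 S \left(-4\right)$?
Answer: $-174$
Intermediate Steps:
$R{\left(S \right)} = 0$ ($R{\left(S \right)} = 0 \left(-4\right) = 0$)
$\left(O + R{\left(G{\left(u{\left(3 \right)} \right)} \right)}\right) K = \left(29 + 0\right) \left(-6\right) = 29 \left(-6\right) = -174$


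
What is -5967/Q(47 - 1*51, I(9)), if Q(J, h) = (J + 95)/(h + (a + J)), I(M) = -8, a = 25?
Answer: -5967/7 ≈ -852.43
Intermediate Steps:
Q(J, h) = (95 + J)/(25 + J + h) (Q(J, h) = (J + 95)/(h + (25 + J)) = (95 + J)/(25 + J + h))
-5967/Q(47 - 1*51, I(9)) = -5967*(25 + (47 - 1*51) - 8)/(95 + (47 - 1*51)) = -5967*(25 + (47 - 51) - 8)/(95 + (47 - 51)) = -5967*(25 - 4 - 8)/(95 - 4) = -5967/(91/13) = -5967/((1/13)*91) = -5967/7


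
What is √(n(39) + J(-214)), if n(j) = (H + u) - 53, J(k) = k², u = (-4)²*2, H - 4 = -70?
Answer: √45709 ≈ 213.80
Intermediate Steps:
H = -66 (H = 4 - 70 = -66)
u = 32 (u = 16*2 = 32)
n(j) = -87 (n(j) = (-66 + 32) - 53 = -34 - 53 = -87)
√(n(39) + J(-214)) = √(-87 + (-214)²) = √(-87 + 45796) = √45709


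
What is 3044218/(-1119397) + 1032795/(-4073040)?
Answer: -301229540163/101318861264 ≈ -2.9731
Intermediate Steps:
3044218/(-1119397) + 1032795/(-4073040) = 3044218*(-1/1119397) + 1032795*(-1/4073040) = -3044218/1119397 - 22951/90512 = -301229540163/101318861264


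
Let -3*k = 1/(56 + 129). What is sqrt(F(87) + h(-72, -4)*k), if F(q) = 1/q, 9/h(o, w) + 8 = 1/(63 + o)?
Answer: sqrt(18627419490)/1174935 ≈ 0.11616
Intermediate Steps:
h(o, w) = 9/(-8 + 1/(63 + o))
k = -1/555 (k = -1/(3*(56 + 129)) = -1/3/185 = -1/3*1/185 = -1/555 ≈ -0.0018018)
sqrt(F(87) + h(-72, -4)*k) = sqrt(1/87 + (9*(-63 - 1*(-72))/(503 + 8*(-72)))*(-1/555)) = sqrt(1/87 + (9*(-63 + 72)/(503 - 576))*(-1/555)) = sqrt(1/87 + (9*9/(-73))*(-1/555)) = sqrt(1/87 + (9*(-1/73)*9)*(-1/555)) = sqrt(1/87 - 81/73*(-1/555)) = sqrt(1/87 + 27/13505) = sqrt(15854/1174935) = sqrt(18627419490)/1174935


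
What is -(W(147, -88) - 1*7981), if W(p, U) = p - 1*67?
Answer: 7901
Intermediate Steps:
W(p, U) = -67 + p (W(p, U) = p - 67 = -67 + p)
-(W(147, -88) - 1*7981) = -((-67 + 147) - 1*7981) = -(80 - 7981) = -1*(-7901) = 7901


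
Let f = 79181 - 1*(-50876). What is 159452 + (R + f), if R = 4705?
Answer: 294214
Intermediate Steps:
f = 130057 (f = 79181 + 50876 = 130057)
159452 + (R + f) = 159452 + (4705 + 130057) = 159452 + 134762 = 294214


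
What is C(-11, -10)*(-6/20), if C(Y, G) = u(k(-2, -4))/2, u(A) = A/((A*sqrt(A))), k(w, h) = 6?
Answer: -sqrt(6)/40 ≈ -0.061237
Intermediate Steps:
u(A) = 1/sqrt(A) (u(A) = A/(A**(3/2)) = A/A**(3/2) = 1/sqrt(A))
C(Y, G) = sqrt(6)/12 (C(Y, G) = 1/(sqrt(6)*2) = (sqrt(6)/6)*(1/2) = sqrt(6)/12)
C(-11, -10)*(-6/20) = (sqrt(6)/12)*(-6/20) = (sqrt(6)/12)*(-6*1/20) = (sqrt(6)/12)*(-3/10) = -sqrt(6)/40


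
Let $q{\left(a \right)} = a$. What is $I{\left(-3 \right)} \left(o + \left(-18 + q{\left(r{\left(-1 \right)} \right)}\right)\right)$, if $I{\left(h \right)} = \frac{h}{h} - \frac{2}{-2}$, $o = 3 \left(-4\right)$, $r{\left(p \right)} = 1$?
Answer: $-58$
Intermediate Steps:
$o = -12$
$I{\left(h \right)} = 2$ ($I{\left(h \right)} = 1 - -1 = 1 + 1 = 2$)
$I{\left(-3 \right)} \left(o + \left(-18 + q{\left(r{\left(-1 \right)} \right)}\right)\right) = 2 \left(-12 + \left(-18 + 1\right)\right) = 2 \left(-12 - 17\right) = 2 \left(-29\right) = -58$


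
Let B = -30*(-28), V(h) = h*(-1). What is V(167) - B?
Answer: -1007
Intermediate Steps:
V(h) = -h
B = 840
V(167) - B = -1*167 - 1*840 = -167 - 840 = -1007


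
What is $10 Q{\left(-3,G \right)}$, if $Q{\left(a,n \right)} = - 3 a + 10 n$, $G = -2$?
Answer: $-110$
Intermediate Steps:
$10 Q{\left(-3,G \right)} = 10 \left(\left(-3\right) \left(-3\right) + 10 \left(-2\right)\right) = 10 \left(9 - 20\right) = 10 \left(-11\right) = -110$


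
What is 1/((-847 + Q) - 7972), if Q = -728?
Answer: -1/9547 ≈ -0.00010474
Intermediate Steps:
1/((-847 + Q) - 7972) = 1/((-847 - 728) - 7972) = 1/(-1575 - 7972) = 1/(-9547) = -1/9547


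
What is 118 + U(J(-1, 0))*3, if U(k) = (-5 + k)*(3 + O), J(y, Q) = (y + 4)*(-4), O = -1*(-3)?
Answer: -188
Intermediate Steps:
O = 3
J(y, Q) = -16 - 4*y (J(y, Q) = (4 + y)*(-4) = -16 - 4*y)
U(k) = -30 + 6*k (U(k) = (-5 + k)*(3 + 3) = (-5 + k)*6 = -30 + 6*k)
118 + U(J(-1, 0))*3 = 118 + (-30 + 6*(-16 - 4*(-1)))*3 = 118 + (-30 + 6*(-16 + 4))*3 = 118 + (-30 + 6*(-12))*3 = 118 + (-30 - 72)*3 = 118 - 102*3 = 118 - 306 = -188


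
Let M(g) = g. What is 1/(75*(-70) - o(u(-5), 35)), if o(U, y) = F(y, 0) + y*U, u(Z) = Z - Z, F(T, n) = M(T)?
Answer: -1/5285 ≈ -0.00018921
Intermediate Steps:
F(T, n) = T
u(Z) = 0
o(U, y) = y + U*y (o(U, y) = y + y*U = y + U*y)
1/(75*(-70) - o(u(-5), 35)) = 1/(75*(-70) - 35*(1 + 0)) = 1/(-5250 - 35) = 1/(-5285) = -1/5285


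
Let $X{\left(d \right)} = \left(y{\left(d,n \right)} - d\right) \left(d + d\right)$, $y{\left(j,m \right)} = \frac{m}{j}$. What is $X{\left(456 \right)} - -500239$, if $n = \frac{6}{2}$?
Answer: $84373$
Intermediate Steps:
$n = 3$ ($n = 6 \cdot \frac{1}{2} = 3$)
$X{\left(d \right)} = 2 d \left(- d + \frac{3}{d}\right)$ ($X{\left(d \right)} = \left(\frac{3}{d} - d\right) \left(d + d\right) = \left(- d + \frac{3}{d}\right) 2 d = 2 d \left(- d + \frac{3}{d}\right)$)
$X{\left(456 \right)} - -500239 = \left(6 - 2 \cdot 456^{2}\right) - -500239 = \left(6 - 415872\right) + 500239 = -415866 + 500239 = 84373$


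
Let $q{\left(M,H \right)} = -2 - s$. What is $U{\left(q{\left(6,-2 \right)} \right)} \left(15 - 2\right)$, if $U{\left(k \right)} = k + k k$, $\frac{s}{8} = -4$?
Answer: $12090$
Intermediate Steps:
$s = -32$ ($s = 8 \left(-4\right) = -32$)
$q{\left(M,H \right)} = 30$ ($q{\left(M,H \right)} = -2 - -32 = -2 + 32 = 30$)
$U{\left(k \right)} = k + k^{2}$
$U{\left(q{\left(6,-2 \right)} \right)} \left(15 - 2\right) = 30 \left(1 + 30\right) \left(15 - 2\right) = 30 \cdot 31 \cdot 13 = 930 \cdot 13 = 12090$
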